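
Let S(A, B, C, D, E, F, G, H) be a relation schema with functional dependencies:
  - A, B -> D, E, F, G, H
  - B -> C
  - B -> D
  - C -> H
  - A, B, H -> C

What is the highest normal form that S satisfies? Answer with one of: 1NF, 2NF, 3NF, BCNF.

1NF

Candidate key: {A, B}. Prime attributes: {A, B}.
B -> C: {B}⁺ = {B, C, D, H}, which is not all of the attributes, so the left side is not a superkey — BCNF is violated.
Because {C} is non-prime and the left side of B -> C is not a superkey, the relation is not in 3NF.
The proper key subset {B} of {A, B} determines non-prime {C, D, H}, so the relation is not even in 2NF.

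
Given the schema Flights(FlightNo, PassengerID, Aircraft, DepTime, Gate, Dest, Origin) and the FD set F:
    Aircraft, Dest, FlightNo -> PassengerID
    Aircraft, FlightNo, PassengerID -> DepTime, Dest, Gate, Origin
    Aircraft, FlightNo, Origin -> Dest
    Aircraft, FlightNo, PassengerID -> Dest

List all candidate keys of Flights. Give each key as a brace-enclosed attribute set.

{Aircraft, Dest, FlightNo}, {Aircraft, FlightNo, Origin}, {Aircraft, FlightNo, PassengerID}

Attributes never on any right-hand side: {Aircraft, FlightNo} — every candidate key must contain all of them.
{Aircraft, Dest, FlightNo} is a candidate key since {Aircraft, Dest, FlightNo}⁺ = {Aircraft, DepTime, Dest, FlightNo, Gate, Origin, PassengerID} covers every attribute.
{Aircraft, FlightNo, Origin} is a candidate key since {Aircraft, FlightNo, Origin}⁺ = {Aircraft, DepTime, Dest, FlightNo, Gate, Origin, PassengerID} covers every attribute.
{Aircraft, FlightNo, PassengerID} is a candidate key since {Aircraft, FlightNo, PassengerID}⁺ = {Aircraft, DepTime, Dest, FlightNo, Gate, Origin, PassengerID} covers every attribute.
Any other superkey properly contains one of these, so there are no further candidate keys.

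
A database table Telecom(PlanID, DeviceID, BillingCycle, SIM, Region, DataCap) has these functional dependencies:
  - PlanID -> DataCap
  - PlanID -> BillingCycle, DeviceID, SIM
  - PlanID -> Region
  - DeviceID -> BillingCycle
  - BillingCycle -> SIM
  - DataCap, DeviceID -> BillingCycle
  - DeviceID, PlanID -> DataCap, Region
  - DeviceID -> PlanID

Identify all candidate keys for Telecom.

{DeviceID}, {PlanID}

{DeviceID}⁺ = {BillingCycle, DataCap, DeviceID, PlanID, Region, SIM}, which is every attribute, so {DeviceID} is a candidate key.
{PlanID}⁺ = {BillingCycle, DataCap, DeviceID, PlanID, Region, SIM}, which is every attribute, so {PlanID} is a candidate key.
These are minimal and exhaustive — every other superkey contains one of them.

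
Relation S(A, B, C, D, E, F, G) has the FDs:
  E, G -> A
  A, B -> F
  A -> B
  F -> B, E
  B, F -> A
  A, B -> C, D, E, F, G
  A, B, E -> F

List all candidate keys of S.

{A} is a candidate key since {A}⁺ = {A, B, C, D, E, F, G} covers every attribute.
{F} is a candidate key since {F}⁺ = {A, B, C, D, E, F, G} covers every attribute.
{E, G} is a candidate key since {E, G}⁺ = {A, B, C, D, E, F, G} covers every attribute.
Any other superkey properly contains one of these, so there are no further candidate keys.

{A}, {E, G}, {F}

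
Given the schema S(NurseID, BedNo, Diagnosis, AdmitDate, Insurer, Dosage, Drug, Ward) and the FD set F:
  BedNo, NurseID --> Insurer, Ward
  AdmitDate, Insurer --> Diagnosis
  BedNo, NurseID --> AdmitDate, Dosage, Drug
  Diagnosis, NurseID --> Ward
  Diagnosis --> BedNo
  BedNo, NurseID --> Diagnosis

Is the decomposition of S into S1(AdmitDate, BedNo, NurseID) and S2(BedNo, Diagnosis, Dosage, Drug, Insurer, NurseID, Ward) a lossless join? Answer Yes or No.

Yes

Common attributes: {BedNo, NurseID}; their closure is {AdmitDate, BedNo, Diagnosis, Dosage, Drug, Insurer, NurseID, Ward}.
S1 is contained in that closure, so S1 ∩ S2 --> S1 holds and the join is lossless.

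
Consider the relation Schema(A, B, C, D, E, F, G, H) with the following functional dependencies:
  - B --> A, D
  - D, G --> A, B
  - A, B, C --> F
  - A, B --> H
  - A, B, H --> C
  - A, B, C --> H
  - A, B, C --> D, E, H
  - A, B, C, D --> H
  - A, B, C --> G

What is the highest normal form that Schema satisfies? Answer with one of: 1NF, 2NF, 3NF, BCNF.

BCNF

Candidate keys: {B}, {D, G}. Prime attributes: {B, D, G}.
The left-hand side of every FD is a superkey, so BCNF is satisfied.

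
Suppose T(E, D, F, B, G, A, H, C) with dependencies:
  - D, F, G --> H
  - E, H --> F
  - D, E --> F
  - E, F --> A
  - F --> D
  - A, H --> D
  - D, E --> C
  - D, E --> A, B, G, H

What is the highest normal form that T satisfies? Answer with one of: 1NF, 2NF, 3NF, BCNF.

Candidate keys: {D, E}, {E, F}, {E, H}. Prime attributes: {D, E, F, H}.
D, F, G --> H breaks BCNF: {D, F, G}⁺ = {D, F, G, H}, so {D, F, G} is not a superkey.
Its right-hand attributes {H} are all prime, as are those of every other non-superkey FD — the relation is in 3NF.

3NF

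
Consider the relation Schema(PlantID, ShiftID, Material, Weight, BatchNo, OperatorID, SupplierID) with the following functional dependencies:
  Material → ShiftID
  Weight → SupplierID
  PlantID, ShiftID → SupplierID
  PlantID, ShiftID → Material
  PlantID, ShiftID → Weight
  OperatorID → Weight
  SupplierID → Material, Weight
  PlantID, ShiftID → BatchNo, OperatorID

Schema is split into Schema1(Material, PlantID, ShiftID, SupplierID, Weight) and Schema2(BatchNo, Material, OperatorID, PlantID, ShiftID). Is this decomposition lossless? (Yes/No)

Yes

Common attributes: {Material, PlantID, ShiftID}; their closure is {BatchNo, Material, OperatorID, PlantID, ShiftID, SupplierID, Weight}.
This includes all of Schema1, so the common attributes are a superkey of Schema1 — the join is lossless.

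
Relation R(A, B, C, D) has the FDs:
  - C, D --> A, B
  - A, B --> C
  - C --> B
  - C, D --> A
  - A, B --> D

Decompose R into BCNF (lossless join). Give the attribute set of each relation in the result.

{A, C, D}; {B, C}

Candidate keys of the original relation: {A, B}, {A, C}, {C, D}.
Within {A, B, C, D}: {C}⁺ ∩ {A, B, C, D} = {B, C}, not the whole set, so C --> B violates BCNF; decompose into {B, C} and {A, C, D}.
{B, C}: every determinant is a superkey — BCNF.
{A, C, D}: every determinant is a superkey — BCNF.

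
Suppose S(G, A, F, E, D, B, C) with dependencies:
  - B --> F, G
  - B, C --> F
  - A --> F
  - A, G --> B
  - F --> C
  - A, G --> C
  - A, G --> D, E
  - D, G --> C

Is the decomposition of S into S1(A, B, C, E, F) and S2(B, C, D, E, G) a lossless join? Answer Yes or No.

S1 ∩ S2 = {B, C, E}; its closure under F is {B, C, E, F, G}.
The closure covers neither S1 nor S2 entirely; the join is not lossless.

No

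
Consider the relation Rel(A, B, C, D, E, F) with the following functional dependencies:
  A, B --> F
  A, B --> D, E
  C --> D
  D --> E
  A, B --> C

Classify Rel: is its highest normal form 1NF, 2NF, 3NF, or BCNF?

2NF

Candidate key: {A, B}. Prime attributes: {A, B}.
C --> D breaks BCNF: {C}⁺ = {C, D, E}, so {C} is not a superkey.
Because {D} is non-prime and the left side of C --> D is not a superkey, the relation is not in 3NF.
Checking every proper subset of each key, none determines a non-prime attribute — 2NF is satisfied.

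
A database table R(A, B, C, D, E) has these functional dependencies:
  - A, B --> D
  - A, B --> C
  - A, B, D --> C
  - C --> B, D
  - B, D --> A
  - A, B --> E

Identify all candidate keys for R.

{A, B}, {B, D}, {C}

{C}⁺ = {A, B, C, D, E}, which is every attribute, so {C} is a candidate key.
{A, B}⁺ = {A, B, C, D, E}, which is every attribute, so {A, B} is a candidate key.
{B, D}⁺ = {A, B, C, D, E}, which is every attribute, so {B, D} is a candidate key.
These are minimal and exhaustive — every other superkey contains one of them.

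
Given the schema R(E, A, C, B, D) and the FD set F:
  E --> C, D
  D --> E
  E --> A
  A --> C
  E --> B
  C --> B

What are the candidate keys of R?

{D}, {E}

Closure of {D} is {A, B, C, D, E}, the whole schema; {D} is a candidate key.
Closure of {E} is {A, B, C, D, E}, the whole schema; {E} is a candidate key.
Any other superkey properly contains one of these, so there are no further candidate keys.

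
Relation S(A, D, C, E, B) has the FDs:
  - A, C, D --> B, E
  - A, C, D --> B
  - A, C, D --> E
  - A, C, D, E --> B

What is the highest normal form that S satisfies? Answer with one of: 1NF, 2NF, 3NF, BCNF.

BCNF

Candidate key: {A, C, D}. Prime attributes: {A, C, D}.
The left-hand side of every FD is a superkey, so BCNF is satisfied.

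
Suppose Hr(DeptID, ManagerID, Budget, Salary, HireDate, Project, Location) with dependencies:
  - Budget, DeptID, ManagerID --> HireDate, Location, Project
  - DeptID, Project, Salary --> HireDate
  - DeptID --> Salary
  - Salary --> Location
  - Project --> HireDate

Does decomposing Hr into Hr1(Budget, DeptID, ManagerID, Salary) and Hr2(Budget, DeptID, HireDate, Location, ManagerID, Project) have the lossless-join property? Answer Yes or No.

The shared attributes are {Budget, DeptID, ManagerID} and {Budget, DeptID, ManagerID}⁺ = {Budget, DeptID, HireDate, Location, ManagerID, Project, Salary}.
Since Hr1 ⊆ {Budget, DeptID, HireDate, Location, ManagerID, Project, Salary}, the intersection is a superkey of Hr1; the decomposition is lossless.

Yes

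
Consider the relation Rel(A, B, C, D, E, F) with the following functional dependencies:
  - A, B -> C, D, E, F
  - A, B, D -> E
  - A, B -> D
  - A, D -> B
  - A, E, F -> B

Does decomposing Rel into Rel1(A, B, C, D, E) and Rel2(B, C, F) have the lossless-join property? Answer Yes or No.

Rel1 ∩ Rel2 = {B, C}; its closure under F is {B, C}.
Rel1 ⊄ {B, C} and Rel2 ⊄ {B, C}, so the split is lossy.

No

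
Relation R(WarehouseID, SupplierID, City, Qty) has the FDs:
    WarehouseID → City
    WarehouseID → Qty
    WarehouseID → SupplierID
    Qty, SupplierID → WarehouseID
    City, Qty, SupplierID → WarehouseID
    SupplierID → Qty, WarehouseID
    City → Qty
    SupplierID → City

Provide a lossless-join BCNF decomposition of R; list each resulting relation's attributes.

Candidate keys of the original relation: {SupplierID}, {WarehouseID}.
Within {City, Qty, SupplierID, WarehouseID}: {City}⁺ ∩ {City, Qty, SupplierID, WarehouseID} = {City, Qty}, not the whole set, so City → Qty violates BCNF; decompose into {City, Qty} and {City, SupplierID, WarehouseID}.
{City, Qty}: every determinant is a superkey — BCNF.
{City, SupplierID, WarehouseID}: every determinant is a superkey — BCNF.

{City, Qty}; {City, SupplierID, WarehouseID}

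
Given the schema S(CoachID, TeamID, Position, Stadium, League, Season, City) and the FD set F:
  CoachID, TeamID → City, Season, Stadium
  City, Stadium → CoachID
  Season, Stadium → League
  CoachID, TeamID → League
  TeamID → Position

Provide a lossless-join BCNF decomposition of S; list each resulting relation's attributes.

Candidate keys of the original relation: {City, Stadium, TeamID}, {CoachID, TeamID}.
In {City, CoachID, League, Position, Season, Stadium, TeamID}, {City, Stadium} is not a superkey ({City, Stadium}⁺ restricted to this set is {City, CoachID, Stadium}), so split on City, Stadium → CoachID into {City, CoachID, Stadium} and {City, League, Position, Season, Stadium, TeamID}.
{City, CoachID, Stadium}: every determinant is a superkey — BCNF.
In {City, League, Position, Season, Stadium, TeamID}, {Season, Stadium} is not a superkey ({Season, Stadium}⁺ restricted to this set is {League, Season, Stadium}), so split on Season, Stadium → League into {League, Season, Stadium} and {City, Position, Season, Stadium, TeamID}.
{League, Season, Stadium}: every determinant is a superkey — BCNF.
In {City, Position, Season, Stadium, TeamID}, {TeamID} is not a superkey ({TeamID}⁺ restricted to this set is {Position, TeamID}), so split on TeamID → Position into {Position, TeamID} and {City, Season, Stadium, TeamID}.
{Position, TeamID}: every determinant is a superkey — BCNF.
{City, Season, Stadium, TeamID}: every determinant is a superkey — BCNF.

{City, CoachID, Stadium}; {City, Season, Stadium, TeamID}; {League, Season, Stadium}; {Position, TeamID}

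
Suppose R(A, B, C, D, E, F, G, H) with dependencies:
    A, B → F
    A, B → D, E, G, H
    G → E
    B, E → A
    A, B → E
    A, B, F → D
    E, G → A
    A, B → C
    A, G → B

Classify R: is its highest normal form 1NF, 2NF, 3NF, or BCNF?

Candidate keys: {A, B}, {B, E}, {G}. Prime attributes: {A, B, E, G}.
The left-hand side of every FD is a superkey, so BCNF is satisfied.

BCNF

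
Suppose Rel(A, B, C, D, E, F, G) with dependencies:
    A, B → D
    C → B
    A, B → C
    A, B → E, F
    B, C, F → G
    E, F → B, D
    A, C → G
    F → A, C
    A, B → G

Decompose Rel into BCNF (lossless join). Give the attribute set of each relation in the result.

{A, C, D, E, F, G}; {B, C}

Candidate keys of the original relation: {A, B}, {A, C}, {F}.
In {A, B, C, D, E, F, G}, {C} is not a superkey ({C}⁺ restricted to this set is {B, C}), so split on C → B into {B, C} and {A, C, D, E, F, G}.
{B, C}: every determinant is a superkey — BCNF.
{A, C, D, E, F, G}: every determinant is a superkey — BCNF.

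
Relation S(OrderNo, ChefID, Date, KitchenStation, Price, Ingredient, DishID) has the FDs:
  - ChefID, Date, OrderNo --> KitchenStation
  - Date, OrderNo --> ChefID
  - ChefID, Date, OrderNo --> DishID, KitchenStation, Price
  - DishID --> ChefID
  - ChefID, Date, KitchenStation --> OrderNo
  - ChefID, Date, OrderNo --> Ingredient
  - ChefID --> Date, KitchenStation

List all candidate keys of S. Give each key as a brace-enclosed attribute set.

{ChefID}⁺ = {ChefID, Date, DishID, Ingredient, KitchenStation, OrderNo, Price} — all of the relation — so {ChefID} is a candidate key.
{DishID}⁺ = {ChefID, Date, DishID, Ingredient, KitchenStation, OrderNo, Price} — all of the relation — so {DishID} is a candidate key.
{Date, OrderNo}⁺ = {ChefID, Date, DishID, Ingredient, KitchenStation, OrderNo, Price} — all of the relation — so {Date, OrderNo} is a candidate key.
No proper subset of any of these is a key, and no other minimal superkey exists.

{ChefID}, {Date, OrderNo}, {DishID}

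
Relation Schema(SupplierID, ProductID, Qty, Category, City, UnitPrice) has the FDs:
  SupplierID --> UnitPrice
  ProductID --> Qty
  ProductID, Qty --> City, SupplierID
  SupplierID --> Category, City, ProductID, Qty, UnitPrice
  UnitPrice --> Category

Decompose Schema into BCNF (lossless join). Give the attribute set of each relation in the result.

{Category, UnitPrice}; {City, ProductID, Qty, SupplierID, UnitPrice}

Candidate keys of the original relation: {ProductID}, {SupplierID}.
Within {Category, City, ProductID, Qty, SupplierID, UnitPrice}: {UnitPrice}⁺ ∩ {Category, City, ProductID, Qty, SupplierID, UnitPrice} = {Category, UnitPrice}, not the whole set, so UnitPrice --> Category violates BCNF; decompose into {Category, UnitPrice} and {City, ProductID, Qty, SupplierID, UnitPrice}.
{Category, UnitPrice} is in BCNF.
{City, ProductID, Qty, SupplierID, UnitPrice} is in BCNF.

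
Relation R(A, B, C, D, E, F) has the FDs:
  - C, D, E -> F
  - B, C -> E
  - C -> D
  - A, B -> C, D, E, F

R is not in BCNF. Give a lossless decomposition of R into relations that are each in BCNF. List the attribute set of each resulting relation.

{A, B, C}; {B, C, E}; {C, D}; {C, E, F}

Candidate key of the original relation: {A, B}.
Within {A, B, C, D, E, F}: {C, D, E}⁺ ∩ {A, B, C, D, E, F} = {C, D, E, F}, not the whole set, so C, D, E -> F violates BCNF; decompose into {C, D, E, F} and {A, B, C, D, E}.
Within {C, D, E, F}: {C}⁺ ∩ {C, D, E, F} = {C, D}, not the whole set, so C -> D violates BCNF; decompose into {C, D} and {C, E, F}.
{C, D}: every determinant is a superkey — BCNF.
{C, E, F}: every determinant is a superkey — BCNF.
Within {A, B, C, D, E}: {B, C}⁺ ∩ {A, B, C, D, E} = {B, C, D, E}, not the whole set, so B, C -> D, E violates BCNF; decompose into {B, C, D, E} and {A, B, C}.
Within {B, C, D, E}: {C}⁺ ∩ {B, C, D, E} = {C, D}, not the whole set, so C -> D violates BCNF; decompose into {C, D} and {B, C, E}.
{C, D}: every determinant is a superkey — BCNF.
{B, C, E}: every determinant is a superkey — BCNF.
{A, B, C}: every determinant is a superkey — BCNF.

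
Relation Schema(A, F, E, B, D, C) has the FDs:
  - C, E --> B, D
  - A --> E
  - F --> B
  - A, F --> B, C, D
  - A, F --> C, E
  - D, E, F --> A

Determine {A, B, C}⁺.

{A, B, C, D, E}

Start with {A, B, C}.
A --> E applies; add {E} → now {A, B, C, E}.
C, E --> B, D applies; add {D} → now {A, B, C, D, E}.
No further FD applies.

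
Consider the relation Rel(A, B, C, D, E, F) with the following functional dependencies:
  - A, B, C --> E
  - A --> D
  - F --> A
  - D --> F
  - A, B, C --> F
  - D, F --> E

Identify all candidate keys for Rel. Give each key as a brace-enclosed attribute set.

{A, B, C}, {B, C, D}, {B, C, F}

{B, C} never appear on the right of any FD, so every key must include all of them.
Closure of {A, B, C} is {A, B, C, D, E, F}, the whole schema; {A, B, C} is a candidate key.
Closure of {B, C, D} is {A, B, C, D, E, F}, the whole schema; {B, C, D} is a candidate key.
Closure of {B, C, F} is {A, B, C, D, E, F}, the whole schema; {B, C, F} is a candidate key.
These are minimal and exhaustive — every other superkey contains one of them.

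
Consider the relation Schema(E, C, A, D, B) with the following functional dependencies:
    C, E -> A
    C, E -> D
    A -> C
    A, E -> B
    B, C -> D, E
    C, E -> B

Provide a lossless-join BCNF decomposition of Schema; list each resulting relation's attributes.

{A, B, D, E}; {A, C}

Candidate keys of the original relation: {A, B}, {A, E}, {B, C}, {C, E}.
{A, B, C, D, E}: {A} determines {A, C} here but is not a superkey — split on A -> C, giving {A, C} and {A, B, D, E}.
{A, C}: every determinant is a superkey — BCNF.
{A, B, D, E}: every determinant is a superkey — BCNF.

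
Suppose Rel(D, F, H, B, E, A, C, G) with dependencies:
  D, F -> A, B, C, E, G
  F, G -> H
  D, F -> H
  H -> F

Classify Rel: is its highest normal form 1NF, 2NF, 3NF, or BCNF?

3NF

Candidate keys: {D, F}, {D, H}. Prime attributes: {D, F, H}.
F, G -> H breaks BCNF: {F, G}⁺ = {F, G, H}, so {F, G} is not a superkey.
But every attribute on its right side ({H}) is prime, and the same holds for every other non-superkey FD, so 3NF still holds.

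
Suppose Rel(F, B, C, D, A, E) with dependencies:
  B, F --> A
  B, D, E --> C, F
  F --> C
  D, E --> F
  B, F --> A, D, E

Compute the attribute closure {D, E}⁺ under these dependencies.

{C, D, E, F}

Start with {D, E}.
D, E --> F applies; add {F} → now {D, E, F}.
F --> C applies; add {C} → now {C, D, E, F}.
No further FD applies.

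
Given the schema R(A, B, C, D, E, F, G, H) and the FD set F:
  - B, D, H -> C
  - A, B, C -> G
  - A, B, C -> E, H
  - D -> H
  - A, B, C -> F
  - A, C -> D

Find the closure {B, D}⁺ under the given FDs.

Start with {B, D}.
D -> H applies; add {H} → now {B, D, H}.
B, D, H -> C applies; add {C} → now {B, C, D, H}.
No further FD applies.

{B, C, D, H}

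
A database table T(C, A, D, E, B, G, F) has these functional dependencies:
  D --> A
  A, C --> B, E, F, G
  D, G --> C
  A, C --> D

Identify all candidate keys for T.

{A, C}⁺ = {A, B, C, D, E, F, G} — all of the relation — so {A, C} is a candidate key.
{C, D}⁺ = {A, B, C, D, E, F, G} — all of the relation — so {C, D} is a candidate key.
{D, G}⁺ = {A, B, C, D, E, F, G} — all of the relation — so {D, G} is a candidate key.
Any other superkey properly contains one of these, so there are no further candidate keys.

{A, C}, {C, D}, {D, G}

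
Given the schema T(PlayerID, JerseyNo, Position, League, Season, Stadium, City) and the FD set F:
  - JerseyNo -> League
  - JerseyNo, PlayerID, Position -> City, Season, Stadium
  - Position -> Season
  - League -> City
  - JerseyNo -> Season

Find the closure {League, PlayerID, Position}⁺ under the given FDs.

Start with {League, PlayerID, Position}.
Position -> Season applies; add {Season} → now {League, PlayerID, Position, Season}.
League -> City applies; add {City} → now {City, League, PlayerID, Position, Season}.
No further FD applies.

{City, League, PlayerID, Position, Season}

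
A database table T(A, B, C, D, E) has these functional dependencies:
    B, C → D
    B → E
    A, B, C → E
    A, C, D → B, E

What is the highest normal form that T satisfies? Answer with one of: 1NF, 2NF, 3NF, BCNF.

1NF

Candidate keys: {A, B, C}, {A, C, D}. Prime attributes: {A, B, C, D}.
B, C → D: {B, C}⁺ = {B, C, D, E}, which is not all of the attributes, so the left side is not a superkey — BCNF is violated.
B → E has non-prime {E} on the right and a non-superkey on the left, so 3NF fails.
Since {B} ⊂ {A, B, C} and {B}⁺ ⊇ {E} with {E} non-prime, there is a partial dependency; 2NF fails.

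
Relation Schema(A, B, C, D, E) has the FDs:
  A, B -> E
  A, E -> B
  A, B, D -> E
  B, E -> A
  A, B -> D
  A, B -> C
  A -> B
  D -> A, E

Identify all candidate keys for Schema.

{A}, {B, E}, {D}

{A}⁺ = {A, B, C, D, E}, which is every attribute, so {A} is a candidate key.
{D}⁺ = {A, B, C, D, E}, which is every attribute, so {D} is a candidate key.
{B, E}⁺ = {A, B, C, D, E}, which is every attribute, so {B, E} is a candidate key.
Any other superkey properly contains one of these, so there are no further candidate keys.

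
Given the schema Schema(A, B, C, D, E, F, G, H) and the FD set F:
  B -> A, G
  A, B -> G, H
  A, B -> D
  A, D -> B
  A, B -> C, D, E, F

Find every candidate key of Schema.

{A, D}, {B}

{B} is a candidate key since {B}⁺ = {A, B, C, D, E, F, G, H} covers every attribute.
{A, D} is a candidate key since {A, D}⁺ = {A, B, C, D, E, F, G, H} covers every attribute.
These are minimal and exhaustive — every other superkey contains one of them.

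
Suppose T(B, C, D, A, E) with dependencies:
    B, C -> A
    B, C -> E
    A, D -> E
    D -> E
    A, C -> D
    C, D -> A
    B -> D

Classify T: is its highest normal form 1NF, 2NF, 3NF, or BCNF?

Candidate key: {B, C}. Prime attributes: {B, C}.
A, D -> E breaks BCNF: {A, D}⁺ = {A, D, E}, so {A, D} is not a superkey.
A, D -> E determines the non-prime attribute {E} from a non-superkey — 3NF is violated.
{B} is a proper subset of the key {B, C}, and {B}⁺ contains the non-prime attributes {D, E} — a partial dependency, so 2NF is violated.

1NF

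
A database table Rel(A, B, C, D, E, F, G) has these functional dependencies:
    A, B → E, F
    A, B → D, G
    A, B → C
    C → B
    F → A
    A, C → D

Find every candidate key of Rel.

{A, B}, {A, C}, {B, F}, {C, F}

{A, B} is a candidate key since {A, B}⁺ = {A, B, C, D, E, F, G} covers every attribute.
{A, C} is a candidate key since {A, C}⁺ = {A, B, C, D, E, F, G} covers every attribute.
{B, F} is a candidate key since {B, F}⁺ = {A, B, C, D, E, F, G} covers every attribute.
{C, F} is a candidate key since {C, F}⁺ = {A, B, C, D, E, F, G} covers every attribute.
No proper subset of any of these is a key, and no other minimal superkey exists.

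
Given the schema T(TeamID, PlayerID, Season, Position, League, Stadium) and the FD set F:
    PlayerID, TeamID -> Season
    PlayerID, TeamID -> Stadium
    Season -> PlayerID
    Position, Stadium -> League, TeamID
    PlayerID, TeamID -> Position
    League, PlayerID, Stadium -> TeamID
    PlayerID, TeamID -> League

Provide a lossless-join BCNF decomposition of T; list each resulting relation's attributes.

Candidate keys of the original relation: {League, PlayerID, Stadium}, {League, Season, Stadium}, {PlayerID, Position, Stadium}, {PlayerID, TeamID}, {Position, Season, Stadium}, {Season, TeamID}.
In {League, PlayerID, Position, Season, Stadium, TeamID}, {Season} is not a superkey ({Season}⁺ restricted to this set is {PlayerID, Season}), so split on Season -> PlayerID into {PlayerID, Season} and {League, Position, Season, Stadium, TeamID}.
{PlayerID, Season} has no BCNF violation.
In {League, Position, Season, Stadium, TeamID}, {Position, Stadium} is not a superkey ({Position, Stadium}⁺ restricted to this set is {League, Position, Stadium, TeamID}), so split on Position, Stadium -> League, TeamID into {League, Position, Stadium, TeamID} and {Position, Season, Stadium}.
{League, Position, Stadium, TeamID} has no BCNF violation.
{Position, Season, Stadium} has no BCNF violation.

{League, Position, Stadium, TeamID}; {PlayerID, Season}; {Position, Season, Stadium}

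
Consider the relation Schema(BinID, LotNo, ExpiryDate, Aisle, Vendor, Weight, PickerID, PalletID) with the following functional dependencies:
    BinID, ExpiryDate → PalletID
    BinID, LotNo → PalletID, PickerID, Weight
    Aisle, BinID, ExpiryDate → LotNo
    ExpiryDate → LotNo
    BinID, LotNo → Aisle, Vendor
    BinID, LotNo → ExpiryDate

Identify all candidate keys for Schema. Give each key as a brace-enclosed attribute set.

No FD produces {BinID}, so it must be in every candidate key.
{BinID, ExpiryDate}⁺ = {Aisle, BinID, ExpiryDate, LotNo, PalletID, PickerID, Vendor, Weight}, which is every attribute, so {BinID, ExpiryDate} is a candidate key.
{BinID, LotNo}⁺ = {Aisle, BinID, ExpiryDate, LotNo, PalletID, PickerID, Vendor, Weight}, which is every attribute, so {BinID, LotNo} is a candidate key.
These are minimal and exhaustive — every other superkey contains one of them.

{BinID, ExpiryDate}, {BinID, LotNo}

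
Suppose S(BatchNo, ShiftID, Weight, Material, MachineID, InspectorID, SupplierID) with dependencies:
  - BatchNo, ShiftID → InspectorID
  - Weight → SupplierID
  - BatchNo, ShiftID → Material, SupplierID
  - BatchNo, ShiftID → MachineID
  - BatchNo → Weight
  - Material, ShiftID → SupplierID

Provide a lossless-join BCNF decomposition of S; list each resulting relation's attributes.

{BatchNo, InspectorID, MachineID, Material, ShiftID}; {BatchNo, Weight}; {SupplierID, Weight}

Candidate key of the original relation: {BatchNo, ShiftID}.
In {BatchNo, InspectorID, MachineID, Material, ShiftID, SupplierID, Weight}, {Weight} is not a superkey ({Weight}⁺ restricted to this set is {SupplierID, Weight}), so split on Weight → SupplierID into {SupplierID, Weight} and {BatchNo, InspectorID, MachineID, Material, ShiftID, Weight}.
{SupplierID, Weight} is in BCNF.
In {BatchNo, InspectorID, MachineID, Material, ShiftID, Weight}, {BatchNo} is not a superkey ({BatchNo}⁺ restricted to this set is {BatchNo, Weight}), so split on BatchNo → Weight into {BatchNo, Weight} and {BatchNo, InspectorID, MachineID, Material, ShiftID}.
{BatchNo, Weight} is in BCNF.
{BatchNo, InspectorID, MachineID, Material, ShiftID} is in BCNF.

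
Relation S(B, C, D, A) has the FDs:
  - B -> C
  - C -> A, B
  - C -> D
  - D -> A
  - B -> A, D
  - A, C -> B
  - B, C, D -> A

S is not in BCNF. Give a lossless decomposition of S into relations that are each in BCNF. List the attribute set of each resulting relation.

Candidate keys of the original relation: {B}, {C}.
In {A, B, C, D}, {D} is not a superkey ({D}⁺ restricted to this set is {A, D}), so split on D -> A into {A, D} and {B, C, D}.
{A, D} has no BCNF violation.
{B, C, D} has no BCNF violation.

{A, D}; {B, C, D}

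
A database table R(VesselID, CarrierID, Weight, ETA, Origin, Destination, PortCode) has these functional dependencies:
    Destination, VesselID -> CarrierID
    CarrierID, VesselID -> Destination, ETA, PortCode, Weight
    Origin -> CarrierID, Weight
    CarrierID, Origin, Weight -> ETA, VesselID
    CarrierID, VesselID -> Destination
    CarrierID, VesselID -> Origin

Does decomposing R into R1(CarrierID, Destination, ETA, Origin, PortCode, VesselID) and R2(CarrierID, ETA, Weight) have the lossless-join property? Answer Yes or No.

No

The shared attributes are {CarrierID, ETA} and {CarrierID, ETA}⁺ = {CarrierID, ETA}.
The closure covers neither R1 nor R2 entirely; the join is not lossless.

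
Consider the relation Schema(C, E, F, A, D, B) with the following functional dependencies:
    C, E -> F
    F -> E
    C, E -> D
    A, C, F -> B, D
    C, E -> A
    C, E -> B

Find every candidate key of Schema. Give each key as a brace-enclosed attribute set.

{C, E}, {C, F}

{C} never appears on the right of any FD, so every key must include it.
{C, E}⁺ = {A, B, C, D, E, F}, which is every attribute, so {C, E} is a candidate key.
{C, F}⁺ = {A, B, C, D, E, F}, which is every attribute, so {C, F} is a candidate key.
These are minimal and exhaustive — every other superkey contains one of them.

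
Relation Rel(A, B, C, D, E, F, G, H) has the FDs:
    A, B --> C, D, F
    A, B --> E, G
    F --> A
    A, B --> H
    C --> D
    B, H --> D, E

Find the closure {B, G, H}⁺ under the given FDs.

Start with {B, G, H}.
B, H --> D, E applies; add {D, E} → now {B, D, E, G, H}.
No further FD applies.

{B, D, E, G, H}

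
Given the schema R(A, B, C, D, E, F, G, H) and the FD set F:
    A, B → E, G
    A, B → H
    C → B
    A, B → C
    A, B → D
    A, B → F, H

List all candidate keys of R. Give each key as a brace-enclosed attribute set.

{A, B}, {A, C}

{A} never appears on the right of any FD, so every key must include it.
{A, B} is a candidate key since {A, B}⁺ = {A, B, C, D, E, F, G, H} covers every attribute.
{A, C} is a candidate key since {A, C}⁺ = {A, B, C, D, E, F, G, H} covers every attribute.
Any other superkey properly contains one of these, so there are no further candidate keys.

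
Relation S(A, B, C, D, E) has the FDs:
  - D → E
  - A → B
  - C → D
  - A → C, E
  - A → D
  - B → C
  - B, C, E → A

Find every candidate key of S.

{A}, {B}

Closure of {A} is {A, B, C, D, E}, the whole schema; {A} is a candidate key.
Closure of {B} is {A, B, C, D, E}, the whole schema; {B} is a candidate key.
No proper subset of any of these is a key, and no other minimal superkey exists.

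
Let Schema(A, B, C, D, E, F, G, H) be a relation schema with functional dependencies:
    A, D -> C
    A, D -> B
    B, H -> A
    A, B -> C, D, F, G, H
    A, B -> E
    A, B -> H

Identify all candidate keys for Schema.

Closure of {A, B} is {A, B, C, D, E, F, G, H}, the whole schema; {A, B} is a candidate key.
Closure of {A, D} is {A, B, C, D, E, F, G, H}, the whole schema; {A, D} is a candidate key.
Closure of {B, H} is {A, B, C, D, E, F, G, H}, the whole schema; {B, H} is a candidate key.
These are minimal and exhaustive — every other superkey contains one of them.

{A, B}, {A, D}, {B, H}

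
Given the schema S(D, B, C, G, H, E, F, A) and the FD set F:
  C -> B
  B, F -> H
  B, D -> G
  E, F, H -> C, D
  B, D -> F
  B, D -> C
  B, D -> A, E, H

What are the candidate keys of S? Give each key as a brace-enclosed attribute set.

{B, D}, {B, E, F}, {C, D}, {C, E, F}, {E, F, H}

{B, D}⁺ = {A, B, C, D, E, F, G, H}, which is every attribute, so {B, D} is a candidate key.
{C, D}⁺ = {A, B, C, D, E, F, G, H}, which is every attribute, so {C, D} is a candidate key.
{B, E, F}⁺ = {A, B, C, D, E, F, G, H}, which is every attribute, so {B, E, F} is a candidate key.
{C, E, F}⁺ = {A, B, C, D, E, F, G, H}, which is every attribute, so {C, E, F} is a candidate key.
{E, F, H}⁺ = {A, B, C, D, E, F, G, H}, which is every attribute, so {E, F, H} is a candidate key.
Any other superkey properly contains one of these, so there are no further candidate keys.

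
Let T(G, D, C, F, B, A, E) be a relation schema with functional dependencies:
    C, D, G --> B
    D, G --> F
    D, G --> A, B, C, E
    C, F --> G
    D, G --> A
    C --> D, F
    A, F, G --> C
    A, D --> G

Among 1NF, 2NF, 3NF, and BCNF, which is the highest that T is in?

BCNF

Candidate keys: {A, D}, {A, F, G}, {C}, {D, G}. Prime attributes: {A, C, D, F, G}.
Every FD has a superkey on the left, so the relation is in BCNF.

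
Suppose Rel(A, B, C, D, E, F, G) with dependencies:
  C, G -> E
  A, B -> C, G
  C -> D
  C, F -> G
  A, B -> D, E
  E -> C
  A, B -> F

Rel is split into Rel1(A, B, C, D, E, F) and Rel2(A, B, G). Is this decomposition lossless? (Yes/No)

Yes

Common attributes: {A, B}; their closure is {A, B, C, D, E, F, G}.
Since Rel1 ⊆ {A, B, C, D, E, F, G}, the intersection is a superkey of Rel1; the decomposition is lossless.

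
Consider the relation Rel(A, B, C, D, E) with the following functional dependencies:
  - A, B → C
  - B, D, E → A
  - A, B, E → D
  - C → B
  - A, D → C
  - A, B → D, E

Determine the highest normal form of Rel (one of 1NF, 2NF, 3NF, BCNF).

3NF

Candidate keys: {A, B}, {A, C}, {A, D}, {B, D, E}, {C, D, E}. Prime attributes: {A, B, C, D, E}.
C → B breaks BCNF: {C}⁺ = {B, C}, so {C} is not a superkey.
Its right-hand attributes {B} are all prime, as are those of every other non-superkey FD — the relation is in 3NF.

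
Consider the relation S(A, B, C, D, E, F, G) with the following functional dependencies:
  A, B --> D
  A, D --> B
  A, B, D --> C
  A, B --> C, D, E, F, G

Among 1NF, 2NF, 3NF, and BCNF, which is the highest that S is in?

Candidate keys: {A, B}, {A, D}. Prime attributes: {A, B, D}.
Each dependency's left side is a superkey — BCNF holds.

BCNF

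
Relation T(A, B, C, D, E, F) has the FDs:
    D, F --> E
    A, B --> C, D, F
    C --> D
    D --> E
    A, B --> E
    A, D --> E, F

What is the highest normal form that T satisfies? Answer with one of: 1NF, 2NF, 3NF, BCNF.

2NF

Candidate key: {A, B}. Prime attributes: {A, B}.
D, F --> E breaks BCNF: {D, F}⁺ = {D, E, F}, so {D, F} is not a superkey.
D, F --> E has non-prime {E} on the right and a non-superkey on the left, so 3NF fails.
Checking every proper subset of each key, none determines a non-prime attribute — 2NF is satisfied.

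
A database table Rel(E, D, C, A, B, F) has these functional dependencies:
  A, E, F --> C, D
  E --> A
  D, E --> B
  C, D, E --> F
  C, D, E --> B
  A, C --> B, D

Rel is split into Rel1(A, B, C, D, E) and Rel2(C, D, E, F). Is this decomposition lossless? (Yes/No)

Yes

The shared attributes are {C, D, E} and {C, D, E}⁺ = {A, B, C, D, E, F}.
Since Rel1 ⊆ {A, B, C, D, E, F}, the intersection is a superkey of Rel1; the decomposition is lossless.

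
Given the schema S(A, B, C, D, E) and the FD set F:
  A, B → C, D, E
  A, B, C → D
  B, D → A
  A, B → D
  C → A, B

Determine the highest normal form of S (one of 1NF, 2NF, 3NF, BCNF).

BCNF

Candidate keys: {A, B}, {B, D}, {C}. Prime attributes: {A, B, C, D}.
Every FD has a superkey on the left, so the relation is in BCNF.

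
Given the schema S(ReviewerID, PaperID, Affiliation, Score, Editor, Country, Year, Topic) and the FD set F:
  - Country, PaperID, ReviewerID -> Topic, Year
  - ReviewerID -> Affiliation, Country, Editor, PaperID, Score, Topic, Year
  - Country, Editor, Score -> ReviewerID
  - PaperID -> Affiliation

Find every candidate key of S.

{ReviewerID}⁺ = {Affiliation, Country, Editor, PaperID, ReviewerID, Score, Topic, Year}, which is every attribute, so {ReviewerID} is a candidate key.
{Country, Editor, Score}⁺ = {Affiliation, Country, Editor, PaperID, ReviewerID, Score, Topic, Year}, which is every attribute, so {Country, Editor, Score} is a candidate key.
These are minimal and exhaustive — every other superkey contains one of them.

{Country, Editor, Score}, {ReviewerID}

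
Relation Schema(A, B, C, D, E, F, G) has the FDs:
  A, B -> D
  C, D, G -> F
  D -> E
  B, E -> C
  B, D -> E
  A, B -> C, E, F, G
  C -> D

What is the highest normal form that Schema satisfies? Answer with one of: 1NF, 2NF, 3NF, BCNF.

Candidate key: {A, B}. Prime attributes: {A, B}.
For C, D, G -> F we have {C, D, G}⁺ = {C, D, E, F, G}; {C, D, G} is not a superkey, so BCNF fails.
C, D, G -> F determines the non-prime attribute {F} from a non-superkey — 3NF is violated.
No non-prime attribute depends on a proper subset of any candidate key, so 2NF holds.

2NF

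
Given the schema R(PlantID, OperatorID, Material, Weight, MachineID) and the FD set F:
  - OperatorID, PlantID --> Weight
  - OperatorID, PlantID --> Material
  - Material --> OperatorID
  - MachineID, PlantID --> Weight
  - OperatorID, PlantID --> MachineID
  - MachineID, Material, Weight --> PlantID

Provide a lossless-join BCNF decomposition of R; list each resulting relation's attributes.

{MachineID, Material, PlantID}; {MachineID, PlantID, Weight}; {Material, OperatorID}

Candidate keys of the original relation: {MachineID, Material, Weight}, {Material, PlantID}, {OperatorID, PlantID}.
Within {MachineID, Material, OperatorID, PlantID, Weight}: {Material}⁺ ∩ {MachineID, Material, OperatorID, PlantID, Weight} = {Material, OperatorID}, not the whole set, so Material --> OperatorID violates BCNF; decompose into {Material, OperatorID} and {MachineID, Material, PlantID, Weight}.
{Material, OperatorID} has no BCNF violation.
Within {MachineID, Material, PlantID, Weight}: {MachineID, PlantID}⁺ ∩ {MachineID, Material, PlantID, Weight} = {MachineID, PlantID, Weight}, not the whole set, so MachineID, PlantID --> Weight violates BCNF; decompose into {MachineID, PlantID, Weight} and {MachineID, Material, PlantID}.
{MachineID, PlantID, Weight} has no BCNF violation.
{MachineID, Material, PlantID} has no BCNF violation.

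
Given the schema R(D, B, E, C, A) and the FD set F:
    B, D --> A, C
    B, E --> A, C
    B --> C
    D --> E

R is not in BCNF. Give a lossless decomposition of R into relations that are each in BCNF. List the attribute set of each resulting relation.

Candidate key of the original relation: {B, D}.
Within {A, B, C, D, E}: {B, E}⁺ ∩ {A, B, C, D, E} = {A, B, C, E}, not the whole set, so B, E --> A, C violates BCNF; decompose into {A, B, C, E} and {B, D, E}.
Within {A, B, C, E}: {B}⁺ ∩ {A, B, C, E} = {B, C}, not the whole set, so B --> C violates BCNF; decompose into {B, C} and {A, B, E}.
{B, C} is in BCNF.
{A, B, E} is in BCNF.
Within {B, D, E}: {D}⁺ ∩ {B, D, E} = {D, E}, not the whole set, so D --> E violates BCNF; decompose into {D, E} and {B, D}.
{D, E} is in BCNF.
{B, D} is in BCNF.

{A, B, E}; {B, C}; {B, D}; {D, E}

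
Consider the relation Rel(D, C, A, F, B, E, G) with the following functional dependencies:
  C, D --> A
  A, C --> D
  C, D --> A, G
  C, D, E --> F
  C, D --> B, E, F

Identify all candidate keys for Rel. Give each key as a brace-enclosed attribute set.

{A, C}, {C, D}

Attributes never on any right-hand side: {C} — every candidate key must contain it.
{A, C} is a candidate key since {A, C}⁺ = {A, B, C, D, E, F, G} covers every attribute.
{C, D} is a candidate key since {C, D}⁺ = {A, B, C, D, E, F, G} covers every attribute.
Any other superkey properly contains one of these, so there are no further candidate keys.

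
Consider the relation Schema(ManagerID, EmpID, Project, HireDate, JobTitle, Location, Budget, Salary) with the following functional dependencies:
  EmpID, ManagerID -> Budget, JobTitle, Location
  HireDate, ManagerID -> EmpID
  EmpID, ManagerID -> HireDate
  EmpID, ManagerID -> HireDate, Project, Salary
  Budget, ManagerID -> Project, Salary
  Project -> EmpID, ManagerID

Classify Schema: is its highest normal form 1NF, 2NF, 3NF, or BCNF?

BCNF

Candidate keys: {Budget, ManagerID}, {EmpID, ManagerID}, {HireDate, ManagerID}, {Project}. Prime attributes: {Budget, EmpID, HireDate, ManagerID, Project}.
Each dependency's left side is a superkey — BCNF holds.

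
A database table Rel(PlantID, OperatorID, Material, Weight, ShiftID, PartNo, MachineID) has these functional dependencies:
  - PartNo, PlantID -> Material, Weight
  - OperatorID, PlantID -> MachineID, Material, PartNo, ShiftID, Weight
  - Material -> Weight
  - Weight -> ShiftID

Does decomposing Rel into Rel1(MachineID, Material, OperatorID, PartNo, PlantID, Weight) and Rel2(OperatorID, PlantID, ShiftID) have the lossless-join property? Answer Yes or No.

The shared attributes are {OperatorID, PlantID} and {OperatorID, PlantID}⁺ = {MachineID, Material, OperatorID, PartNo, PlantID, ShiftID, Weight}.
Since Rel1 ⊆ {MachineID, Material, OperatorID, PartNo, PlantID, ShiftID, Weight}, the intersection is a superkey of Rel1; the decomposition is lossless.

Yes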